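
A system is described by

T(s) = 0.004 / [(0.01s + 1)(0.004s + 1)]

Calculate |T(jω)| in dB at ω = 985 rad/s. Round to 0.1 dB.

-80.1 dB

At ω = 985 rad/s:
pole (1 + j985·0.01) = 1 + j9.85 → |·| ≈ 9.9006, ∠ ≈ 84.20°
pole (1 + j985·0.004) = 1 + j3.94 → |·| ≈ 4.0649, ∠ ≈ 75.76°
|T| = 0.004 · 1 / (9.9006 · 4.0649) ≈ 9.9391e-05
Gain = 20 log₁₀(9.9391e-05) ≈ -80.05 dB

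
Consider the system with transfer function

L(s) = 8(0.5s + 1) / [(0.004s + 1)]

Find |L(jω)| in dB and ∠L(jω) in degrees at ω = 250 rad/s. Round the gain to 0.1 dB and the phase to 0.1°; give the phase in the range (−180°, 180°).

57.0 dB, 44.5°

At ω = 250 rad/s:
zero (1 + j250·0.5) = 1 + j125 → |·| ≈ 125, ∠ ≈ 89.54°
pole (1 + j250·0.004) = 1 + j1 → |·| ≈ 1.4142, ∠ ≈ 45.00°
|L| = 8 · 125 / (1.4142) ≈ 707.11
Gain = 20 log₁₀(707.11) ≈ 56.99 dB
∠L = (89.54°) − (45.00°) = 44.54°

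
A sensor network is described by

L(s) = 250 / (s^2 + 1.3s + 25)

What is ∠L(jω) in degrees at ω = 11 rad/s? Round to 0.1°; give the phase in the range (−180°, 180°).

-171.5°

At s = jω = j11:
quadratic: (j11)² + 1.3·j11 + 25 = -96 + j14.3 → |·| ≈ 97.059, ∠ ≈ 171.53°
∠L = 0.00° − 171.53° = -171.53°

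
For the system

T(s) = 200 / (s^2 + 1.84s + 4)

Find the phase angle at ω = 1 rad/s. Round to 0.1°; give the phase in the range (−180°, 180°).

-31.5°

At s = jω = j1:
quadratic: (j1)² + 1.84·j1 + 4 = 3 + j1.84 → |·| ≈ 3.5193, ∠ ≈ 31.52°
∠T = 0.00° − 31.52° = -31.52°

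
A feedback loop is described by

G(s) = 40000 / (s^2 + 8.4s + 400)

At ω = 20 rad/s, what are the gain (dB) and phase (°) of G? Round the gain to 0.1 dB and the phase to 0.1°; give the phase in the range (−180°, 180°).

At s = jω = j20:
quadratic: (j20)² + 8.4·j20 + 400 = 0 + j168 → |·| ≈ 168, ∠ ≈ 90.00°
|G| = 40000 / 168 ≈ 238.1
Gain = 20 log₁₀(238.1) ≈ 47.54 dB
∠G = 0.00° − 90.00° = -90.00°

47.5 dB, -90.0°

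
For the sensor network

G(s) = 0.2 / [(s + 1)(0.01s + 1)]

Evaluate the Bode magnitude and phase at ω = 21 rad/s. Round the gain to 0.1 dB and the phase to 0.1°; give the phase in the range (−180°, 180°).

-40.6 dB, -99.1°

At ω = 21 rad/s:
pole (1 + j21·1) = 1 + j21 → |·| ≈ 21.024, ∠ ≈ 87.27°
pole (1 + j21·0.01) = 1 + j0.21 → |·| ≈ 1.0218, ∠ ≈ 11.86°
|G| = 0.2 · 1 / (21.024 · 1.0218) ≈ 0.00931
Gain = 20 log₁₀(0.00931) ≈ -40.62 dB
∠G = (0°) − (87.27° + 11.86°) = -99.13°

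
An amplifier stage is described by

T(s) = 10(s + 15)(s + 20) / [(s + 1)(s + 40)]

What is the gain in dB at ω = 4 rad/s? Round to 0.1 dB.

At s = jω = j4:
zero (s+15): 15 + j4 → |·| = √(15²+4²) = √241 ≈ 15.524, ∠ = arctan(4/15) ≈ 14.93°
zero (s+20): 20 + j4 → |·| = √(20²+4²) = √416 ≈ 20.396, ∠ = arctan(4/20) ≈ 11.31°
pole (s+1): 1 + j4 → |·| = √(1²+4²) = √17 ≈ 4.1231, ∠ = arctan(4/1) ≈ 75.96°
pole (s+40): 40 + j4 → |·| = √(40²+4²) = √1616 ≈ 40.2, ∠ = arctan(4/40) ≈ 5.71°
|T| = 10 · 316.63 / 165.75 ≈ 19.103
Gain = 20 log₁₀(19.103) ≈ 25.62 dB

25.6 dB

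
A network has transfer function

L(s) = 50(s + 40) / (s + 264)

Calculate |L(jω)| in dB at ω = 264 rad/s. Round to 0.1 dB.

31.1 dB

At s = jω = j264:
zero (s+40): 40 + j264 → |·| = √(40²+264²) = √71296 ≈ 267.01, ∠ = arctan(264/40) ≈ 81.38°
pole (s+264): 264 + j264 → |·| = √(264²+264²) = √139392 ≈ 373.35, ∠ = arctan(264/264) ≈ 45.00°
|L| = 50 · 267.01 / 373.35 ≈ 35.759
Gain = 20 log₁₀(35.759) ≈ 31.07 dB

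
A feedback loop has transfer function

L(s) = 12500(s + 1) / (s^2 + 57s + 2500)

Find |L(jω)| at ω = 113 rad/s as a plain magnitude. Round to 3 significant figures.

117

At s = jω = j113:
zero (s+1): 1 + j113 → |·| = √(1²+113²) = √12770 ≈ 113, ∠ = arctan(113/1) ≈ 89.49°
quadratic: (j113)² + 57·j113 + 2500 = -10269 + j6441 → |·| ≈ 12122, ∠ ≈ 147.90°
|L| = 12500 · 113 / 12122 ≈ 116.52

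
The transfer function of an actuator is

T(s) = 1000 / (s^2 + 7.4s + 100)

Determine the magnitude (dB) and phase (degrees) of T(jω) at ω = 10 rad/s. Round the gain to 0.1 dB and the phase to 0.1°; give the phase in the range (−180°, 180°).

At s = jω = j10:
quadratic: (j10)² + 7.4·j10 + 100 = 0 + j74 → |·| ≈ 74, ∠ ≈ 90.00°
|T| = 1000 / 74 ≈ 13.514
Gain = 20 log₁₀(13.514) ≈ 22.62 dB
∠T = 0.00° − 90.00° = -90.00°

22.6 dB, -90.0°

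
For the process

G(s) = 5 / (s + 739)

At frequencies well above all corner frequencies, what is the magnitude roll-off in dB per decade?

-20 dB/decade

Each pole contributes −20 dB/decade at high frequency; each zero contributes +20 dB/decade.
Net: 0 zero(s) − 1 pole(s) → -20 dB/decade.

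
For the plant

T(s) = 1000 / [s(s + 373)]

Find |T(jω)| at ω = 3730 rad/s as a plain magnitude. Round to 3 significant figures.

7.15e-05

At s = jω = j3730:
pole (s+373): 373 + j3730 → |·| = √(373²+3730²) = √14052029 ≈ 3748.6, ∠ = arctan(3730/373) ≈ 84.29°
pole at origin: |s| = 3730, ∠ = 90.00° (in denominator)
|T| = 1000 / 1.3982e+07 ≈ 7.1521e-05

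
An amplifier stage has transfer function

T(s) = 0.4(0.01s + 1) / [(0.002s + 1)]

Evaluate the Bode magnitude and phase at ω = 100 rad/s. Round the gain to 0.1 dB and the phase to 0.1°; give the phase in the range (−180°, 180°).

At ω = 100 rad/s:
zero (1 + j100·0.01) = 1 + j1 → |·| ≈ 1.4142, ∠ ≈ 45.00°
pole (1 + j100·0.002) = 1 + j0.2 → |·| ≈ 1.0198, ∠ ≈ 11.31°
|T| = 0.4 · 1.4142 / (1.0198) ≈ 0.5547
Gain = 20 log₁₀(0.5547) ≈ -5.12 dB
∠T = (45.00°) − (11.31°) = 33.69°

-5.1 dB, 33.7°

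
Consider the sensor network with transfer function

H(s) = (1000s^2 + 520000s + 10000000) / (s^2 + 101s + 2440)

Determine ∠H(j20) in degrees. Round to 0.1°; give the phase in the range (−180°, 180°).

Substitute s = j20:
Numerator: 1000(j20)^2 + 520000(j20) + 10000000 = 9600000 + j10400000
Denominator: (j20)^2 + 101(j20) + 2440 = 2040 + j2020
|N| = √(9600000² + 10400000²) ≈ 1.4153e+07, ∠N ≈ 47.29°
|D| = √(2040² + 2020²) ≈ 2870.9, ∠D ≈ 44.72°
∠H = 47.29° − 44.72° = 2.57°

2.6°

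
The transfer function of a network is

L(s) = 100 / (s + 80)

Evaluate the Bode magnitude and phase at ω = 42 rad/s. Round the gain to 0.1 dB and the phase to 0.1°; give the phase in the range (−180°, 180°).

At s = jω = j42:
pole (s+80): 80 + j42 → |·| = √(80²+42²) = √8164 ≈ 90.355, ∠ = arctan(42/80) ≈ 27.70°
|L| = 100 / 90.355 ≈ 1.1067
Gain = 20 log₁₀(1.1067) ≈ 0.88 dB
∠L = 0.00° − 27.70° = -27.70°

0.9 dB, -27.7°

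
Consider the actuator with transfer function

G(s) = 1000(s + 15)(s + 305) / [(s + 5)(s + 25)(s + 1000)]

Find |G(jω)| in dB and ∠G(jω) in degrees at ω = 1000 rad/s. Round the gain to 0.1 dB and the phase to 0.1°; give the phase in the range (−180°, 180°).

At s = jω = j1000:
zero (s+15): 15 + j1000 → |·| = √(15²+1000²) = √1000225 ≈ 1000.1, ∠ = arctan(1000/15) ≈ 89.14°
zero (s+305): 305 + j1000 → |·| = √(305²+1000²) = √1093025 ≈ 1045.5, ∠ = arctan(1000/305) ≈ 73.04°
pole (s+5): 5 + j1000 → |·| = √(5²+1000²) = √1000025 ≈ 1000, ∠ = arctan(1000/5) ≈ 89.71°
pole (s+25): 25 + j1000 → |·| = √(25²+1000²) = √1000625 ≈ 1000.3, ∠ = arctan(1000/25) ≈ 88.57°
pole (s+1000): 1000 + j1000 → |·| = √(1000²+1000²) = √2000000 ≈ 1414.2, ∠ = arctan(1000/1000) ≈ 45.00°
|G| = 1000 · 1.0456e+06 / 1.4146e+09 ≈ 0.73915
Gain = 20 log₁₀(0.73915) ≈ -2.63 dB
∠G = 162.18° − 223.28° = -61.10°

-2.6 dB, -61.1°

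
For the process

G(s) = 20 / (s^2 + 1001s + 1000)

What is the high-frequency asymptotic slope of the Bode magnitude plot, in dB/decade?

Each pole contributes −20 dB/decade at high frequency; each zero contributes +20 dB/decade.
Net: 0 zero(s) − 2 pole(s) → -40 dB/decade.

-40 dB/decade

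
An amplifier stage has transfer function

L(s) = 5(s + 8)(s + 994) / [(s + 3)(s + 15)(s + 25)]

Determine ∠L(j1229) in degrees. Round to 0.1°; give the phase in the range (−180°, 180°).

At s = jω = j1229:
zero (s+8): 8 + j1229 → |·| = √(8²+1229²) = √1510505 ≈ 1229, ∠ = arctan(1229/8) ≈ 89.63°
zero (s+994): 994 + j1229 → |·| = √(994²+1229²) = √2498477 ≈ 1580.7, ∠ = arctan(1229/994) ≈ 51.03°
pole (s+3): 3 + j1229 → |·| = √(3²+1229²) = √1510450 ≈ 1229, ∠ = arctan(1229/3) ≈ 89.86°
pole (s+15): 15 + j1229 → |·| = √(15²+1229²) = √1510666 ≈ 1229.1, ∠ = arctan(1229/15) ≈ 89.30°
pole (s+25): 25 + j1229 → |·| = √(25²+1229²) = √1511066 ≈ 1229.3, ∠ = arctan(1229/25) ≈ 88.83°
∠L = 140.66° − 267.99° = -127.33°

-127.3°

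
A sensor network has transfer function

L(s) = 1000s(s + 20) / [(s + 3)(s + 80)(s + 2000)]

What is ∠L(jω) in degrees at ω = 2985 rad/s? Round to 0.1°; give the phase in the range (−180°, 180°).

-55.0°

At s = jω = j2985:
zero (s+20): 20 + j2985 → |·| = √(20²+2985²) = √8910625 ≈ 2985.1, ∠ = arctan(2985/20) ≈ 89.62°
zero at origin: s = j2985 → |·| = 2985, ∠ = 90.00°
pole (s+3): 3 + j2985 → |·| = √(3²+2985²) = √8910234 ≈ 2985, ∠ = arctan(2985/3) ≈ 89.94°
pole (s+80): 80 + j2985 → |·| = √(80²+2985²) = √8916625 ≈ 2986.1, ∠ = arctan(2985/80) ≈ 88.46°
pole (s+2000): 2000 + j2985 → |·| = √(2000²+2985²) = √12910225 ≈ 3593.1, ∠ = arctan(2985/2000) ≈ 56.18°
∠L = 179.62° − 234.58° = -54.96°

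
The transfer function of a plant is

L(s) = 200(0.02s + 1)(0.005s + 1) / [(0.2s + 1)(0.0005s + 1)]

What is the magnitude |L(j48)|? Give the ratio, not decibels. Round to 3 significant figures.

29.5

At ω = 48 rad/s:
zero (1 + j48·0.02) = 1 + j0.96 → |·| ≈ 1.3862, ∠ ≈ 43.83°
zero (1 + j48·0.005) = 1 + j0.24 → |·| ≈ 1.0284, ∠ ≈ 13.50°
pole (1 + j48·0.2) = 1 + j9.6 → |·| ≈ 9.6519, ∠ ≈ 84.05°
pole (1 + j48·0.0005) = 1 + j0.024 → |·| ≈ 1.0003, ∠ ≈ 1.37°
|L| = 200 · 1.3862 · 1.0284 / (9.6519 · 1.0003) ≈ 29.531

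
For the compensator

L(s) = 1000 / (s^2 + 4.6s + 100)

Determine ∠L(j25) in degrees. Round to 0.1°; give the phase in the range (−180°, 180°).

At s = jω = j25:
quadratic: (j25)² + 4.6·j25 + 100 = -525 + j115 → |·| ≈ 537.45, ∠ ≈ 167.64°
∠L = 0.00° − 167.64° = -167.64°

-167.6°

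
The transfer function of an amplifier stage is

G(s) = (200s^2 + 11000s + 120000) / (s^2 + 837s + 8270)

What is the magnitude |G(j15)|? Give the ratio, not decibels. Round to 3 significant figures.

Substitute s = j15:
Numerator: 200(j15)^2 + 11000(j15) + 120000 = 75000 + j165000
Denominator: (j15)^2 + 837(j15) + 8270 = 8045 + j12555
|N| = √(75000² + 165000²) ≈ 1.8125e+05, ∠N ≈ 65.56°
|D| = √(8045² + 12555²) ≈ 14911, ∠D ≈ 57.35°
|G| = 1.8125e+05 / 14911 ≈ 12.155

12.2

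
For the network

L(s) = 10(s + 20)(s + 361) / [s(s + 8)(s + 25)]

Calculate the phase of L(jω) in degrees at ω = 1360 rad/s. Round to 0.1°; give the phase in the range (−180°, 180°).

At s = jω = j1360:
zero (s+20): 20 + j1360 → |·| = √(20²+1360²) = √1850000 ≈ 1360.1, ∠ = arctan(1360/20) ≈ 89.16°
zero (s+361): 361 + j1360 → |·| = √(361²+1360²) = √1979921 ≈ 1407.1, ∠ = arctan(1360/361) ≈ 75.13°
pole (s+8): 8 + j1360 → |·| = √(8²+1360²) = √1849664 ≈ 1360, ∠ = arctan(1360/8) ≈ 89.66°
pole (s+25): 25 + j1360 → |·| = √(25²+1360²) = √1850225 ≈ 1360.2, ∠ = arctan(1360/25) ≈ 88.95°
pole at origin: |s| = 1360, ∠ = 90.00° (in denominator)
∠L = 164.29° − 268.61° = -104.32°

-104.3°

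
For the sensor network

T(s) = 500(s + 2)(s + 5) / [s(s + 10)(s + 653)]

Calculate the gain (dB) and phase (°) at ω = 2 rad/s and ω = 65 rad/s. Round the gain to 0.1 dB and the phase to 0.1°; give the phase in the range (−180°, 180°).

ω = 2: -4.9 dB, -34.7°; ω = 65: -2.4 dB, -3.1°

At s = jω = j2:
zero (s+2): 2 + j2 → |·| = √(2²+2²) = √8 ≈ 2.8284, ∠ = arctan(2/2) ≈ 45.00°
zero (s+5): 5 + j2 → |·| = √(5²+2²) = √29 ≈ 5.3852, ∠ = arctan(2/5) ≈ 21.80°
pole (s+10): 10 + j2 → |·| = √(10²+2²) = √104 ≈ 10.198, ∠ = arctan(2/10) ≈ 11.31°
pole (s+653): 653 + j2 → |·| = √(653²+2²) = √426413 ≈ 653, ∠ = arctan(2/653) ≈ 0.18°
pole at origin: |s| = 2, ∠ = 90.00° (in denominator)
|T| = 500 · 15.231 / 13319 ≈ 0.57178
Gain = 20 log₁₀(0.57178) ≈ -4.86 dB
∠T = 66.80° − 101.49° = -34.69°

At s = jω = j65:
zero (s+2): 2 + j65 → |·| = √(2²+65²) = √4229 ≈ 65.031, ∠ = arctan(65/2) ≈ 88.24°
zero (s+5): 5 + j65 → |·| = √(5²+65²) = √4250 ≈ 65.192, ∠ = arctan(65/5) ≈ 85.60°
pole (s+10): 10 + j65 → |·| = √(10²+65²) = √4325 ≈ 65.765, ∠ = arctan(65/10) ≈ 81.25°
pole (s+653): 653 + j65 → |·| = √(653²+65²) = √430634 ≈ 656.23, ∠ = arctan(65/653) ≈ 5.68°
pole at origin: |s| = 65, ∠ = 90.00° (in denominator)
|T| = 500 · 4239.5 / 2.8052e+06 ≈ 0.75565
Gain = 20 log₁₀(0.75565) ≈ -2.43 dB
∠T = 173.84° − 176.93° = -3.09°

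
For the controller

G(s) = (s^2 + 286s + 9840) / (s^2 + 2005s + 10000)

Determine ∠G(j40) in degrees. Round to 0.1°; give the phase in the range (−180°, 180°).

-29.8°

Substitute s = j40:
Numerator: (j40)^2 + 286(j40) + 9840 = 8240 + j11440
Denominator: (j40)^2 + 2005(j40) + 10000 = 8400 + j80200
|N| = √(8240² + 11440²) ≈ 14099, ∠N ≈ 54.24°
|D| = √(8400² + 80200²) ≈ 80639, ∠D ≈ 84.02°
∠G = 54.24° − 84.02° = -29.78°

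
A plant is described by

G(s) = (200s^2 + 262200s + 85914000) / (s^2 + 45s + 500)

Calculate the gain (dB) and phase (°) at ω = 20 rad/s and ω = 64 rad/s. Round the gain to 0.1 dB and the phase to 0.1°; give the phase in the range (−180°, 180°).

ω = 20: 99.6 dB, -80.2°; ω = 64: 85.5 dB, -130.2°

Substitute s = j20:
Numerator: 200(j20)^2 + 262200(j20) + 85914000 = 85834000 + j5244000
Denominator: (j20)^2 + 45(j20) + 500 = 100 + j900
|N| = √(85834000² + 5244000²) ≈ 8.5994e+07, ∠N ≈ 3.50°
|D| = √(100² + 900²) ≈ 905.54, ∠D ≈ 83.66°
|G| = 8.5994e+07 / 905.54 ≈ 94964
Gain = 20 log₁₀(94964) ≈ 99.55 dB
∠G = 3.50° − 83.66° = -80.16°

Substitute s = j64:
Numerator: 200(j64)^2 + 262200(j64) + 85914000 = 85094800 + j16780800
Denominator: (j64)^2 + 45(j64) + 500 = -3596 + j2880
|N| = √(85094800² + 16780800²) ≈ 8.6734e+07, ∠N ≈ 11.16°
|D| = √(3596² + 2880²) ≈ 4607.1, ∠D ≈ 141.31°
|G| = 8.6734e+07 / 4607.1 ≈ 18826
Gain = 20 log₁₀(18826) ≈ 85.50 dB
∠G = 11.16° − 141.31° = -130.15°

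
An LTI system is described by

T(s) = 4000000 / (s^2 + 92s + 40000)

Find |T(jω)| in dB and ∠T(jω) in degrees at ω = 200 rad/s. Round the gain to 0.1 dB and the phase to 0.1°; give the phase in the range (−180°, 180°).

At s = jω = j200:
quadratic: (j200)² + 92·j200 + 40000 = 0 + j18400 → |·| ≈ 18400, ∠ ≈ 90.00°
|T| = 4000000 / 18400 ≈ 217.39
Gain = 20 log₁₀(217.39) ≈ 46.74 dB
∠T = 0.00° − 90.00° = -90.00°

46.7 dB, -90.0°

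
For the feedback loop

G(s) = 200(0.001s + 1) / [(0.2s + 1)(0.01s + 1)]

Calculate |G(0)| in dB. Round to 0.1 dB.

46.0 dB

G(0) = 200 · 1 / 1 = 200
20 log₁₀(200) ≈ 46.02 dB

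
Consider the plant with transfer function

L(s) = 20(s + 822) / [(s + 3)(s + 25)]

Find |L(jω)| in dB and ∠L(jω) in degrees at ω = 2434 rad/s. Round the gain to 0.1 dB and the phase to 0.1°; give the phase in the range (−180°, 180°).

-41.2 dB, -108.0°

At s = jω = j2434:
zero (s+822): 822 + j2434 → |·| = √(822²+2434²) = √6600040 ≈ 2569.1, ∠ = arctan(2434/822) ≈ 71.34°
pole (s+3): 3 + j2434 → |·| = √(3²+2434²) = √5924365 ≈ 2434, ∠ = arctan(2434/3) ≈ 89.93°
pole (s+25): 25 + j2434 → |·| = √(25²+2434²) = √5924981 ≈ 2434.1, ∠ = arctan(2434/25) ≈ 89.41°
|L| = 20 · 2569.1 / 5.9246e+06 ≈ 0.0086727
Gain = 20 log₁₀(0.0086727) ≈ -41.24 dB
∠L = 71.34° − 179.34° = -108.00°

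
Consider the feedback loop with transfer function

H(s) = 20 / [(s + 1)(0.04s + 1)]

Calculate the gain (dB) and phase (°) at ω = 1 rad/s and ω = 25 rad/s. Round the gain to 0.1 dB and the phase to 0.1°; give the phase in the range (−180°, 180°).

At ω = 1 rad/s:
pole (1 + j1·1) = 1 + j1 → |·| ≈ 1.4142, ∠ ≈ 45.00°
pole (1 + j1·0.04) = 1 + j0.04 → |·| ≈ 1.0008, ∠ ≈ 2.29°
|H| = 20 · 1 / (1.4142 · 1.0008) ≈ 14.131
Gain = 20 log₁₀(14.131) ≈ 23.00 dB
∠H = (0°) − (45.00° + 2.29°) = -47.29°

At ω = 25 rad/s:
pole (1 + j25·1) = 1 + j25 → |·| ≈ 25.02, ∠ ≈ 87.71°
pole (1 + j25·0.04) = 1 + j1 → |·| ≈ 1.4142, ∠ ≈ 45.00°
|H| = 20 · 1 / (25.02 · 1.4142) ≈ 0.56524
Gain = 20 log₁₀(0.56524) ≈ -4.96 dB
∠H = (0°) − (87.71° + 45.00°) = -132.71°

ω = 1: 23.0 dB, -47.3°; ω = 25: -5.0 dB, -132.7°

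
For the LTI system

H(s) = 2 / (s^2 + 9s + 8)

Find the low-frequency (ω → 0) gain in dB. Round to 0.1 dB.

H(0) = 2 / 8 = 0.25
20 log₁₀(0.25) ≈ -12.04 dB

-12.0 dB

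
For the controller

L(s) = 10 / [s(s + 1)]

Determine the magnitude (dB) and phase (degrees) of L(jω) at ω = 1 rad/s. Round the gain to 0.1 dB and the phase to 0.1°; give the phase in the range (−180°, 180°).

At s = jω = j1:
pole (s+1): 1 + j1 → |·| = √(1²+1²) = √2 ≈ 1.4142, ∠ = arctan(1/1) ≈ 45.00°
pole at origin: |s| = 1, ∠ = 90.00° (in denominator)
|L| = 10 / 1.4142 ≈ 7.0711
Gain = 20 log₁₀(7.0711) ≈ 16.99 dB
∠L = 0.00° − 135.00° = -135.00°

17.0 dB, -135.0°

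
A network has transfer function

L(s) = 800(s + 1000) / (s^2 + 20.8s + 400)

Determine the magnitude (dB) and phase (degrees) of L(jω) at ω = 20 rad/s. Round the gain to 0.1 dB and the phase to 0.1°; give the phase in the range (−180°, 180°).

65.7 dB, -88.9°

At s = jω = j20:
zero (s+1000): 1000 + j20 → |·| = √(1000²+20²) = √1000400 ≈ 1000.2, ∠ = arctan(20/1000) ≈ 1.15°
quadratic: (j20)² + 20.8·j20 + 400 = 0 + j416 → |·| ≈ 416, ∠ ≈ 90.00°
|L| = 800 · 1000.2 / 416 ≈ 1923.5
Gain = 20 log₁₀(1923.5) ≈ 65.68 dB
∠L = 1.15° − 90.00° = -88.85°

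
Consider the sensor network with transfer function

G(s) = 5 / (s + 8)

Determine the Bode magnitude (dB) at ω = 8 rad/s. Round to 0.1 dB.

-7.1 dB

Substitute s = j8:
Numerator: 5 = 5 + j0
Denominator: (j8) + 8 = 8 + j8
|N| = √(5² + 0²) ≈ 5, ∠N ≈ 0.00°
|D| = √(8² + 8²) ≈ 11.314, ∠D ≈ 45.00°
|G| = 5 / 11.314 ≈ 0.44193
Gain = 20 log₁₀(0.44193) ≈ -7.09 dB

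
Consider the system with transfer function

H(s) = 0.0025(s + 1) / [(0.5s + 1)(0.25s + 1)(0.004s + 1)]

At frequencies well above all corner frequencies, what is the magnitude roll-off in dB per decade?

Each pole contributes −20 dB/decade at high frequency; each zero contributes +20 dB/decade.
Net: 1 zero(s) − 3 pole(s) → -40 dB/decade.

-40 dB/decade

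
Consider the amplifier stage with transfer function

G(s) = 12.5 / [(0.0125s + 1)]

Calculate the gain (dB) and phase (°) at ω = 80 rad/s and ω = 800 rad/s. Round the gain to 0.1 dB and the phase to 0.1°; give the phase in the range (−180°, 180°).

ω = 80: 18.9 dB, -45.0°; ω = 800: 1.9 dB, -84.3°

At ω = 80 rad/s:
pole (1 + j80·0.0125) = 1 + j1 → |·| ≈ 1.4142, ∠ ≈ 45.00°
|G| = 12.5 · 1 / (1.4142) ≈ 8.8389
Gain = 20 log₁₀(8.8389) ≈ 18.93 dB
∠G = (0°) − (45.00°) = -45.00°

At ω = 800 rad/s:
pole (1 + j800·0.0125) = 1 + j10 → |·| ≈ 10.05, ∠ ≈ 84.29°
|G| = 12.5 · 1 / (10.05) ≈ 1.2438
Gain = 20 log₁₀(1.2438) ≈ 1.90 dB
∠G = (0°) − (84.29°) = -84.29°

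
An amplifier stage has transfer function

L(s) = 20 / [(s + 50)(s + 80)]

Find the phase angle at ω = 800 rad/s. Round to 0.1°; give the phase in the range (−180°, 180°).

At s = jω = j800:
pole (s+50): 50 + j800 → |·| = √(50²+800²) = √642500 ≈ 801.56, ∠ = arctan(800/50) ≈ 86.42°
pole (s+80): 80 + j800 → |·| = √(80²+800²) = √646400 ≈ 803.99, ∠ = arctan(800/80) ≈ 84.29°
∠L = 0.00° − 170.71° = -170.71°

-170.7°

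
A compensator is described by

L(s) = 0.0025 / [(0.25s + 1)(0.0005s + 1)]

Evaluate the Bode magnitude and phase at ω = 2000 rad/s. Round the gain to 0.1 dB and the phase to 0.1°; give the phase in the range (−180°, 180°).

At ω = 2000 rad/s:
pole (1 + j2000·0.25) = 1 + j500 → |·| ≈ 500, ∠ ≈ 89.89°
pole (1 + j2000·0.0005) = 1 + j1 → |·| ≈ 1.4142, ∠ ≈ 45.00°
|L| = 0.0025 · 1 / (500 · 1.4142) ≈ 3.5356e-06
Gain = 20 log₁₀(3.5356e-06) ≈ -109.03 dB
∠L = (0°) − (89.89° + 45.00°) = -134.89°

-109.0 dB, -134.9°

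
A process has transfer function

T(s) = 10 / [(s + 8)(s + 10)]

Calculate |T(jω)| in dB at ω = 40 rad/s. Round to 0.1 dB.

At s = jω = j40:
pole (s+8): 8 + j40 → |·| = √(8²+40²) = √1664 ≈ 40.792, ∠ = arctan(40/8) ≈ 78.69°
pole (s+10): 10 + j40 → |·| = √(10²+40²) = √1700 ≈ 41.231, ∠ = arctan(40/10) ≈ 75.96°
|T| = 10 / 1681.9 ≈ 0.0059457
Gain = 20 log₁₀(0.0059457) ≈ -44.52 dB

-44.5 dB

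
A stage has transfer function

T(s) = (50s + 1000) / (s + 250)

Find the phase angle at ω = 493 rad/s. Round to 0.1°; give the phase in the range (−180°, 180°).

Substitute s = j493:
Numerator: 50(j493) + 1000 = 1000 + j24650
Denominator: (j493) + 250 = 250 + j493
|N| = √(1000² + 24650²) ≈ 24670, ∠N ≈ 87.68°
|D| = √(250² + 493²) ≈ 552.76, ∠D ≈ 63.11°
∠T = 87.68° − 63.11° = 24.57°

24.6°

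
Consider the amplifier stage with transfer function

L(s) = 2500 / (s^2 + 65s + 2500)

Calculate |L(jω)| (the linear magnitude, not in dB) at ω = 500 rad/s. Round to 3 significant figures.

0.0100

At s = jω = j500:
quadratic: (j500)² + 65·j500 + 2500 = -247500 + j32500 → |·| ≈ 2.4962e+05, ∠ ≈ 172.52°
|L| = 2500 / 2.4962e+05 ≈ 0.010015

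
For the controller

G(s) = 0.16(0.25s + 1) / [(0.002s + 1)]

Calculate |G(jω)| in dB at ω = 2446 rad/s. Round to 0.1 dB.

At ω = 2446 rad/s:
zero (1 + j2446·0.25) = 1 + j611.5 → |·| ≈ 611.5, ∠ ≈ 89.91°
pole (1 + j2446·0.002) = 1 + j4.892 → |·| ≈ 4.9932, ∠ ≈ 78.45°
|G| = 0.16 · 611.5 / (4.9932) ≈ 19.595
Gain = 20 log₁₀(19.595) ≈ 25.84 dB

25.8 dB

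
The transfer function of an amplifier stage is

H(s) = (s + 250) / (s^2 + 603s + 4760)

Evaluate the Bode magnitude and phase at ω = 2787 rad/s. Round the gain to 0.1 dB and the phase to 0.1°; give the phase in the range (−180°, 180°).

-69.1 dB, -82.9°

Substitute s = j2787:
Numerator: (j2787) + 250 = 250 + j2787
Denominator: (j2787)^2 + 603(j2787) + 4760 = -7762609 + j1680561
|N| = √(250² + 2787²) ≈ 2798.2, ∠N ≈ 84.87°
|D| = √(7762609² + 1680561²) ≈ 7.9424e+06, ∠D ≈ 167.78°
|H| = 2798.2 / 7.9424e+06 ≈ 0.00035231
Gain = 20 log₁₀(0.00035231) ≈ -69.06 dB
∠H = 84.87° − 167.78° = -82.91°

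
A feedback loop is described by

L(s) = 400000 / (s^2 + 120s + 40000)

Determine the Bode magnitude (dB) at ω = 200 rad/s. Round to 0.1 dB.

At s = jω = j200:
quadratic: (j200)² + 120·j200 + 40000 = 0 + j24000 → |·| ≈ 24000, ∠ ≈ 90.00°
|L| = 400000 / 24000 ≈ 16.667
Gain = 20 log₁₀(16.667) ≈ 24.44 dB

24.4 dB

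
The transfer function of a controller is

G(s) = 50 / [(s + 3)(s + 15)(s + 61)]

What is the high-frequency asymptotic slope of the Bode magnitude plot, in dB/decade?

Each pole contributes −20 dB/decade at high frequency; each zero contributes +20 dB/decade.
Net: 0 zero(s) − 3 pole(s) → -60 dB/decade.

-60 dB/decade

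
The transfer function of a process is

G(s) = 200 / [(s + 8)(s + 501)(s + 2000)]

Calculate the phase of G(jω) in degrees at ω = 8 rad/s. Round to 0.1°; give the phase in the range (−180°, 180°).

At s = jω = j8:
pole (s+8): 8 + j8 → |·| = √(8²+8²) = √128 ≈ 11.314, ∠ = arctan(8/8) ≈ 45.00°
pole (s+501): 501 + j8 → |·| = √(501²+8²) = √251065 ≈ 501.06, ∠ = arctan(8/501) ≈ 0.91°
pole (s+2000): 2000 + j8 → |·| = √(2000²+8²) = √4000064 ≈ 2000, ∠ = arctan(8/2000) ≈ 0.23°
∠G = 0.00° − 46.14° = -46.14°

-46.1°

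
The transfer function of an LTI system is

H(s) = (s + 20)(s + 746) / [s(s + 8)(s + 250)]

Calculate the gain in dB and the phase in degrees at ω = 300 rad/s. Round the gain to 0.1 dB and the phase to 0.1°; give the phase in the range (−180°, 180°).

-43.3 dB, -120.6°

At s = jω = j300:
zero (s+20): 20 + j300 → |·| = √(20²+300²) = √90400 ≈ 300.67, ∠ = arctan(300/20) ≈ 86.19°
zero (s+746): 746 + j300 → |·| = √(746²+300²) = √646516 ≈ 804.06, ∠ = arctan(300/746) ≈ 21.91°
pole (s+8): 8 + j300 → |·| = √(8²+300²) = √90064 ≈ 300.11, ∠ = arctan(300/8) ≈ 88.47°
pole (s+250): 250 + j300 → |·| = √(250²+300²) = √152500 ≈ 390.51, ∠ = arctan(300/250) ≈ 50.19°
pole at origin: |s| = 300, ∠ = 90.00° (in denominator)
|H| = 1 · 2.4176e+05 / 3.5159e+07 ≈ 0.0068762
Gain = 20 log₁₀(0.0068762) ≈ -43.25 dB
∠H = 108.10° − 228.66° = -120.56°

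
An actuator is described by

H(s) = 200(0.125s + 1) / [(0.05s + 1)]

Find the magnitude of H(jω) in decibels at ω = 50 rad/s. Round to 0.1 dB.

53.4 dB

At ω = 50 rad/s:
zero (1 + j50·0.125) = 1 + j6.25 → |·| ≈ 6.3295, ∠ ≈ 80.91°
pole (1 + j50·0.05) = 1 + j2.5 → |·| ≈ 2.6926, ∠ ≈ 68.20°
|H| = 200 · 6.3295 / (2.6926) ≈ 470.14
Gain = 20 log₁₀(470.14) ≈ 53.44 dB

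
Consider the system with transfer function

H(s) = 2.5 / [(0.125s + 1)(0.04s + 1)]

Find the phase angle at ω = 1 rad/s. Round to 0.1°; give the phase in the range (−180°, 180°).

At ω = 1 rad/s:
pole (1 + j1·0.125) = 1 + j0.125 → |·| ≈ 1.0078, ∠ ≈ 7.13°
pole (1 + j1·0.04) = 1 + j0.04 → |·| ≈ 1.0008, ∠ ≈ 2.29°
∠H = (0°) − (7.13° + 2.29°) = -9.42°

-9.4°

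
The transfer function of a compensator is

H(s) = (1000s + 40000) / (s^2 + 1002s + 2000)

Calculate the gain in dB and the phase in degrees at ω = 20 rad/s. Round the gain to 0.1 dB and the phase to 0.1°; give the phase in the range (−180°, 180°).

Substitute s = j20:
Numerator: 1000(j20) + 40000 = 40000 + j20000
Denominator: (j20)^2 + 1002(j20) + 2000 = 1600 + j20040
|N| = √(40000² + 20000²) ≈ 44721, ∠N ≈ 26.57°
|D| = √(1600² + 20040²) ≈ 20104, ∠D ≈ 85.44°
|H| = 44721 / 20104 ≈ 2.2245
Gain = 20 log₁₀(2.2245) ≈ 6.94 dB
∠H = 26.57° − 85.44° = -58.87°

6.9 dB, -58.9°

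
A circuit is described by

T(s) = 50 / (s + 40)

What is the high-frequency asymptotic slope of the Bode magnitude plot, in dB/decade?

-20 dB/decade

Each pole contributes −20 dB/decade at high frequency; each zero contributes +20 dB/decade.
Net: 0 zero(s) − 1 pole(s) → -20 dB/decade.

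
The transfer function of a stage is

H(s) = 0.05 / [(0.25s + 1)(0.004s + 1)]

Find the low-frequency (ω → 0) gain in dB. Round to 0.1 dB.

H(0) = 0.05 · 1 / 1 = 0.05
20 log₁₀(0.05) ≈ -26.02 dB

-26.0 dB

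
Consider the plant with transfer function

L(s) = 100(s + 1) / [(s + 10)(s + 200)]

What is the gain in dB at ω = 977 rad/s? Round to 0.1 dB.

-20.0 dB

At s = jω = j977:
zero (s+1): 1 + j977 → |·| = √(1²+977²) = √954530 ≈ 977, ∠ = arctan(977/1) ≈ 89.94°
pole (s+10): 10 + j977 → |·| = √(10²+977²) = √954629 ≈ 977.05, ∠ = arctan(977/10) ≈ 89.41°
pole (s+200): 200 + j977 → |·| = √(200²+977²) = √994529 ≈ 997.26, ∠ = arctan(977/200) ≈ 78.43°
|L| = 100 · 977 / 9.7437e+05 ≈ 0.10027
Gain = 20 log₁₀(0.10027) ≈ -19.98 dB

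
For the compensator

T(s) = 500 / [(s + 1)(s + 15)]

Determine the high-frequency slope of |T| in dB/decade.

-40 dB/decade

Each pole contributes −20 dB/decade at high frequency; each zero contributes +20 dB/decade.
Net: 0 zero(s) − 2 pole(s) → -40 dB/decade.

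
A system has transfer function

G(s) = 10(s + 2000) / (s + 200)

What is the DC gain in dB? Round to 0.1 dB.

40.0 dB

G(0) = 10·2000 / (200) = 100
20 log₁₀(100) ≈ 40.00 dB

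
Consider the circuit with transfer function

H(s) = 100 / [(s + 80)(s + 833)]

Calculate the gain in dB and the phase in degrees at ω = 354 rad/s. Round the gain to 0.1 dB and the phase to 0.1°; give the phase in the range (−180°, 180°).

At s = jω = j354:
pole (s+80): 80 + j354 → |·| = √(80²+354²) = √131716 ≈ 362.93, ∠ = arctan(354/80) ≈ 77.27°
pole (s+833): 833 + j354 → |·| = √(833²+354²) = √819205 ≈ 905.1, ∠ = arctan(354/833) ≈ 23.02°
|H| = 100 / 3.2849e+05 ≈ 0.00030442
Gain = 20 log₁₀(0.00030442) ≈ -70.33 dB
∠H = 0.00° − 100.29° = -100.29°

-70.3 dB, -100.3°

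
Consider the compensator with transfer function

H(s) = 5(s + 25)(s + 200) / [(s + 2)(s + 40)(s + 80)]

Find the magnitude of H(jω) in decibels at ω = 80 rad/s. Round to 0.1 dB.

At s = jω = j80:
zero (s+25): 25 + j80 → |·| = √(25²+80²) = √7025 ≈ 83.815, ∠ = arctan(80/25) ≈ 72.65°
zero (s+200): 200 + j80 → |·| = √(200²+80²) = √46400 ≈ 215.41, ∠ = arctan(80/200) ≈ 21.80°
pole (s+2): 2 + j80 → |·| = √(2²+80²) = √6404 ≈ 80.025, ∠ = arctan(80/2) ≈ 88.57°
pole (s+40): 40 + j80 → |·| = √(40²+80²) = √8000 ≈ 89.443, ∠ = arctan(80/40) ≈ 63.43°
pole (s+80): 80 + j80 → |·| = √(80²+80²) = √12800 ≈ 113.14, ∠ = arctan(80/80) ≈ 45.00°
|H| = 5 · 18055 / 8.0982e+05 ≈ 0.11148
Gain = 20 log₁₀(0.11148) ≈ -19.06 dB

-19.1 dB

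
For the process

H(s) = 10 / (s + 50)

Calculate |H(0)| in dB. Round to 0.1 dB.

H(0) = 10 / 50 = 0.2
20 log₁₀(0.2) ≈ -13.98 dB

-14.0 dB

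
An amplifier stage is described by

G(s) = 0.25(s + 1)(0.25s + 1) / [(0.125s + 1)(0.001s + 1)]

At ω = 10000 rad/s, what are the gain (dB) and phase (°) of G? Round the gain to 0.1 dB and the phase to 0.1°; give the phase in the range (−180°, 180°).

53.9 dB, 5.7°

At ω = 10000 rad/s:
zero (1 + j10000·1) = 1 + j10000 → |·| ≈ 10000, ∠ ≈ 89.99°
zero (1 + j10000·0.25) = 1 + j2500 → |·| ≈ 2500, ∠ ≈ 89.98°
pole (1 + j10000·0.125) = 1 + j1250 → |·| ≈ 1250, ∠ ≈ 89.95°
pole (1 + j10000·0.001) = 1 + j10 → |·| ≈ 10.05, ∠ ≈ 84.29°
|G| = 0.25 · 10000 · 2500 / (1250 · 10.05) ≈ 497.51
Gain = 20 log₁₀(497.51) ≈ 53.94 dB
∠G = (89.99° + 89.98°) − (89.95° + 84.29°) = 5.73°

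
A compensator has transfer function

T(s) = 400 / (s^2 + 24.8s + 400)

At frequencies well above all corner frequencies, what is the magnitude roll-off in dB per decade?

Each pole contributes −20 dB/decade at high frequency; each zero contributes +20 dB/decade.
Net: 0 zero(s) − 2 pole(s) → -40 dB/decade.

-40 dB/decade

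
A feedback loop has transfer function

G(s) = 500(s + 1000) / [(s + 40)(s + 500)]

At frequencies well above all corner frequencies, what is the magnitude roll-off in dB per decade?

-20 dB/decade

Each pole contributes −20 dB/decade at high frequency; each zero contributes +20 dB/decade.
Net: 1 zero(s) − 2 pole(s) → -20 dB/decade.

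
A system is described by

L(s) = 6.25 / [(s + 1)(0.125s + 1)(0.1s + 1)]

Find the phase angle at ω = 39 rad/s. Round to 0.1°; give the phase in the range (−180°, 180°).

117.4°

At ω = 39 rad/s:
pole (1 + j39·1) = 1 + j39 → |·| ≈ 39.013, ∠ ≈ 88.53°
pole (1 + j39·0.125) = 1 + j4.875 → |·| ≈ 4.9765, ∠ ≈ 78.41°
pole (1 + j39·0.1) = 1 + j3.9 → |·| ≈ 4.0262, ∠ ≈ 75.62°
∠L = (0°) − (88.53° + 78.41° + 75.62°) = -242.56° ≡ 117.44° (principal value)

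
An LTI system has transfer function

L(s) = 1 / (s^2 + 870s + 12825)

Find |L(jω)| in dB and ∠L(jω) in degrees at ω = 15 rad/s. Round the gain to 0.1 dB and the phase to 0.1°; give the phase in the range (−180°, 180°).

-85.2 dB, -46.0°

Substitute s = j15:
Numerator: 1 = 1 + j0
Denominator: (j15)^2 + 870(j15) + 12825 = 12600 + j13050
|N| = √(1² + 0²) ≈ 1, ∠N ≈ 0.00°
|D| = √(12600² + 13050²) ≈ 18140, ∠D ≈ 46.01°
|L| = 1 / 18140 ≈ 5.5127e-05
Gain = 20 log₁₀(5.5127e-05) ≈ -85.17 dB
∠L = 0.00° − 46.01° = -46.01°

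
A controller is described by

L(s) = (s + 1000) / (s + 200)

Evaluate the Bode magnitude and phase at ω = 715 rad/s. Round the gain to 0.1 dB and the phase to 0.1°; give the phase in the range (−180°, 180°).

At s = jω = j715:
zero (s+1000): 1000 + j715 → |·| = √(1000²+715²) = √1511225 ≈ 1229.3, ∠ = arctan(715/1000) ≈ 35.56°
pole (s+200): 200 + j715 → |·| = √(200²+715²) = √551225 ≈ 742.45, ∠ = arctan(715/200) ≈ 74.37°
|L| = 1 · 1229.3 / 742.45 ≈ 1.6557
Gain = 20 log₁₀(1.6557) ≈ 4.38 dB
∠L = 35.56° − 74.37° = -38.81°

4.4 dB, -38.8°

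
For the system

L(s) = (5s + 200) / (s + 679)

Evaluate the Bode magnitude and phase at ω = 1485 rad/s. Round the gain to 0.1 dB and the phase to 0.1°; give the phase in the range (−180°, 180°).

Substitute s = j1485:
Numerator: 5(j1485) + 200 = 200 + j7425
Denominator: (j1485) + 679 = 679 + j1485
|N| = √(200² + 7425²) ≈ 7427.7, ∠N ≈ 88.46°
|D| = √(679² + 1485²) ≈ 1632.9, ∠D ≈ 65.43°
|L| = 7427.7 / 1632.9 ≈ 4.5488
Gain = 20 log₁₀(4.5488) ≈ 13.16 dB
∠L = 88.46° − 65.43° = 23.03°

13.2 dB, 23.0°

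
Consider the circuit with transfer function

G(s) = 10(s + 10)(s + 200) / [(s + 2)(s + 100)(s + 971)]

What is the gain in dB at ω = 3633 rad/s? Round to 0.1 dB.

At s = jω = j3633:
zero (s+10): 10 + j3633 → |·| = √(10²+3633²) = √13198789 ≈ 3633, ∠ = arctan(3633/10) ≈ 89.84°
zero (s+200): 200 + j3633 → |·| = √(200²+3633²) = √13238689 ≈ 3638.5, ∠ = arctan(3633/200) ≈ 86.85°
pole (s+2): 2 + j3633 → |·| = √(2²+3633²) = √13198693 ≈ 3633, ∠ = arctan(3633/2) ≈ 89.97°
pole (s+100): 100 + j3633 → |·| = √(100²+3633²) = √13208689 ≈ 3634.4, ∠ = arctan(3633/100) ≈ 88.42°
pole (s+971): 971 + j3633 → |·| = √(971²+3633²) = √14141530 ≈ 3760.5, ∠ = arctan(3633/971) ≈ 75.04°
|G| = 10 · 1.3219e+07 / 4.9653e+10 ≈ 0.0026623
Gain = 20 log₁₀(0.0026623) ≈ -51.49 dB

-51.5 dB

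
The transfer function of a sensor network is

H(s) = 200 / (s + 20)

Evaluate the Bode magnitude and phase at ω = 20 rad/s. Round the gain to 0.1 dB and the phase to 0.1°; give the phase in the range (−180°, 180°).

17.0 dB, -45.0°

Substitute s = j20:
Numerator: 200 = 200 + j0
Denominator: (j20) + 20 = 20 + j20
|N| = √(200² + 0²) ≈ 200, ∠N ≈ 0.00°
|D| = √(20² + 20²) ≈ 28.284, ∠D ≈ 45.00°
|H| = 200 / 28.284 ≈ 7.0711
Gain = 20 log₁₀(7.0711) ≈ 16.99 dB
∠H = 0.00° − 45.00° = -45.00°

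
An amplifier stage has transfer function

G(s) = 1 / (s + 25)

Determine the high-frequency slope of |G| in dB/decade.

Each pole contributes −20 dB/decade at high frequency; each zero contributes +20 dB/decade.
Net: 0 zero(s) − 1 pole(s) → -20 dB/decade.

-20 dB/decade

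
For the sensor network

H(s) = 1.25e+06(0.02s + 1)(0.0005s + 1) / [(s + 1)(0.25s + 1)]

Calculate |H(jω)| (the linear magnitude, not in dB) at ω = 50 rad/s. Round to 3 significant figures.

2.82e+03

At ω = 50 rad/s:
zero (1 + j50·0.02) = 1 + j1 → |·| ≈ 1.4142, ∠ ≈ 45.00°
zero (1 + j50·0.0005) = 1 + j0.025 → |·| ≈ 1.0003, ∠ ≈ 1.43°
pole (1 + j50·1) = 1 + j50 → |·| ≈ 50.01, ∠ ≈ 88.85°
pole (1 + j50·0.25) = 1 + j12.5 → |·| ≈ 12.54, ∠ ≈ 85.43°
|H| = 1.25e+06 · 1.4142 · 1.0003 / (50.01 · 12.54) ≈ 2819.7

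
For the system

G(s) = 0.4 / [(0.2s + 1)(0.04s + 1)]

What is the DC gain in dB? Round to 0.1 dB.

-8.0 dB

G(0) = 0.4 · 1 / 1 = 0.4
20 log₁₀(0.4) ≈ -7.96 dB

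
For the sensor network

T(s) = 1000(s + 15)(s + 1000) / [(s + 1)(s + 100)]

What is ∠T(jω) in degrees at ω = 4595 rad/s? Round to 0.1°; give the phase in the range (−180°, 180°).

At s = jω = j4595:
zero (s+15): 15 + j4595 → |·| = √(15²+4595²) = √21114250 ≈ 4595, ∠ = arctan(4595/15) ≈ 89.81°
zero (s+1000): 1000 + j4595 → |·| = √(1000²+4595²) = √22114025 ≈ 4702.6, ∠ = arctan(4595/1000) ≈ 77.72°
pole (s+1): 1 + j4595 → |·| = √(1²+4595²) = √21114026 ≈ 4595, ∠ = arctan(4595/1) ≈ 89.99°
pole (s+100): 100 + j4595 → |·| = √(100²+4595²) = √21124025 ≈ 4596.1, ∠ = arctan(4595/100) ≈ 88.75°
∠T = 167.53° − 178.74° = -11.21°

-11.2°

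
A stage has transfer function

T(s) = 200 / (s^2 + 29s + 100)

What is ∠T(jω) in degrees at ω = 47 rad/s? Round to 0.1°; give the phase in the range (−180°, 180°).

-147.1°

Substitute s = j47:
Numerator: 200 = 200 + j0
Denominator: (j47)^2 + 29(j47) + 100 = -2109 + j1363
|N| = √(200² + 0²) ≈ 200, ∠N ≈ 0.00°
|D| = √(2109² + 1363²) ≈ 2511.1, ∠D ≈ 147.13°
∠T = 0.00° − 147.13° = -147.13°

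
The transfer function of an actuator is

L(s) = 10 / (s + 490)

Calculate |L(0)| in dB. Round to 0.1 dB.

-33.8 dB

L(0) = 10 / 490 ≈ 0.020408
20 log₁₀(0.020408) ≈ -33.80 dB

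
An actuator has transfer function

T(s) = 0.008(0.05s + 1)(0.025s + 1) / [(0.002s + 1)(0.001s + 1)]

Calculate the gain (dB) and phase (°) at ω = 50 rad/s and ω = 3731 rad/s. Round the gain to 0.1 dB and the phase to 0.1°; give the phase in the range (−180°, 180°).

At ω = 50 rad/s:
zero (1 + j50·0.05) = 1 + j2.5 → |·| ≈ 2.6926, ∠ ≈ 68.20°
zero (1 + j50·0.025) = 1 + j1.25 → |·| ≈ 1.6008, ∠ ≈ 51.34°
pole (1 + j50·0.002) = 1 + j0.1 → |·| ≈ 1.005, ∠ ≈ 5.71°
pole (1 + j50·0.001) = 1 + j0.05 → |·| ≈ 1.0012, ∠ ≈ 2.86°
|T| = 0.008 · 2.6926 · 1.6008 / (1.005 · 1.0012) ≈ 0.03427
Gain = 20 log₁₀(0.03427) ≈ -29.30 dB
∠T = (68.20° + 51.34°) − (5.71° + 2.86°) = 110.97°

At ω = 3731 rad/s:
zero (1 + j3731·0.05) = 1 + j186.55 → |·| ≈ 186.55, ∠ ≈ 89.69°
zero (1 + j3731·0.025) = 1 + j93.275 → |·| ≈ 93.28, ∠ ≈ 89.39°
pole (1 + j3731·0.002) = 1 + j7.462 → |·| ≈ 7.5287, ∠ ≈ 82.37°
pole (1 + j3731·0.001) = 1 + j3.731 → |·| ≈ 3.8627, ∠ ≈ 75.00°
|T| = 0.008 · 186.55 · 93.28 / (7.5287 · 3.8627) ≈ 4.787
Gain = 20 log₁₀(4.787) ≈ 13.60 dB
∠T = (89.69° + 89.39°) − (82.37° + 75.00°) = 21.71°

ω = 50: -29.3 dB, 111.0°; ω = 3731: 13.6 dB, 21.7°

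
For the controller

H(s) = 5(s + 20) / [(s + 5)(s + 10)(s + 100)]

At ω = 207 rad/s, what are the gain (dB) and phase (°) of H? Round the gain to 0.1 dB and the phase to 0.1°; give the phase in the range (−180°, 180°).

At s = jω = j207:
zero (s+20): 20 + j207 → |·| = √(20²+207²) = √43249 ≈ 207.96, ∠ = arctan(207/20) ≈ 84.48°
pole (s+5): 5 + j207 → |·| = √(5²+207²) = √42874 ≈ 207.06, ∠ = arctan(207/5) ≈ 88.62°
pole (s+10): 10 + j207 → |·| = √(10²+207²) = √42949 ≈ 207.24, ∠ = arctan(207/10) ≈ 87.23°
pole (s+100): 100 + j207 → |·| = √(100²+207²) = √52849 ≈ 229.89, ∠ = arctan(207/100) ≈ 64.22°
|H| = 5 · 207.96 / 9.8648e+06 ≈ 0.00010541
Gain = 20 log₁₀(0.00010541) ≈ -79.54 dB
∠H = 84.48° − 240.07° = -155.59°

-79.5 dB, -155.6°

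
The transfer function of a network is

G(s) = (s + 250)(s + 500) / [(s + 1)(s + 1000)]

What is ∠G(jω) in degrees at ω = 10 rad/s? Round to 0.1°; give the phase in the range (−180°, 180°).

At s = jω = j10:
zero (s+250): 250 + j10 → |·| = √(250²+10²) = √62600 ≈ 250.2, ∠ = arctan(10/250) ≈ 2.29°
zero (s+500): 500 + j10 → |·| = √(500²+10²) = √250100 ≈ 500.1, ∠ = arctan(10/500) ≈ 1.15°
pole (s+1): 1 + j10 → |·| = √(1²+10²) = √101 ≈ 10.05, ∠ = arctan(10/1) ≈ 84.29°
pole (s+1000): 1000 + j10 → |·| = √(1000²+10²) = √1000100 ≈ 1000, ∠ = arctan(10/1000) ≈ 0.57°
∠G = 3.44° − 84.86° = -81.42°

-81.4°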